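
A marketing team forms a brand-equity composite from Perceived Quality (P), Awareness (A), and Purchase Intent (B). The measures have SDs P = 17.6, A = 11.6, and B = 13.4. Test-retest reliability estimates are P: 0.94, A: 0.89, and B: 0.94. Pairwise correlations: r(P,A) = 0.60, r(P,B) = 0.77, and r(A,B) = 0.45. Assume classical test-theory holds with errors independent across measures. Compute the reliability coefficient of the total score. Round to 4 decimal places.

Var(P+A+B) = 17.6² + 11.6² + 13.4² + 2·[17.6·11.6·0.60 + 17.6·13.4·0.77 + 11.6·13.4·0.45] = 623.88 + 748.082 = 1371.96.
Under uncorrelated errors the observed covariances equal the true-score covariances, so only the own-variance terms attenuate.
True-score variance = [17.6²·0.94 + 11.6²·0.89 + 13.4²·0.94] + 748.082 = 579.719 + 748.082 = 1327.8.
Reliability = 1327.8 / 1371.96 = 0.9678.

0.9678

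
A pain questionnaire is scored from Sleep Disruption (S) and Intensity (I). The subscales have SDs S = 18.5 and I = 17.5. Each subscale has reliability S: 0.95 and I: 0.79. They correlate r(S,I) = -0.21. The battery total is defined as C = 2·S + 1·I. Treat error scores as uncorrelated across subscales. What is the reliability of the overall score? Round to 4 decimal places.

Var(C) = 2²·18.5² + 17.5² + 2·[2·18.5·17.5·(-0.21)] = 1675.25 − 271.95 = 1403.3.
Under uncorrelated errors the observed covariances equal the true-score covariances, so only the own-variance terms attenuate.
True-score variance = [2²·18.5²·0.95 + 17.5²·0.79] − 271.95 = 1542.49 − 271.95 = 1270.54.
Reliability = 1270.54 / 1403.3 = 0.9054.

0.9054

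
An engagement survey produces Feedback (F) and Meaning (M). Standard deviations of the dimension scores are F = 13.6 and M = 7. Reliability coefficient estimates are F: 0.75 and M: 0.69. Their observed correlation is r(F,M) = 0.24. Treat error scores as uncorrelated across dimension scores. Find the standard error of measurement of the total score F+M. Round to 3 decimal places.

7.838

Var(total) = 233.96 + 45.696 = 279.656.
True-score variance = 172.53 + 45.696 = 218.226, so reliability = 0.7803.
Error variance = 279.656 − 218.226 = 61.43; SEM = √61.43 = 7.838.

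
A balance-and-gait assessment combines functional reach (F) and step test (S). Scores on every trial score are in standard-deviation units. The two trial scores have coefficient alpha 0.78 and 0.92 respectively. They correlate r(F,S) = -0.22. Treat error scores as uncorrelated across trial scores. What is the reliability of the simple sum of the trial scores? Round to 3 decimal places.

0.808

Var(F+S) = 2 + 2·[(-0.22)] = 2 − 0.44 = 1.56.
With uncorrelated errors the cross-covariances are all true-score covariance, so they carry over unchanged; only the diagonal terms shrink to ρᵢσᵢ².
True-score variance = [0.78 + 0.92] − 0.44 = 1.7 − 0.44 = 1.26.
Reliability = 1.26 / 1.56 = 0.808.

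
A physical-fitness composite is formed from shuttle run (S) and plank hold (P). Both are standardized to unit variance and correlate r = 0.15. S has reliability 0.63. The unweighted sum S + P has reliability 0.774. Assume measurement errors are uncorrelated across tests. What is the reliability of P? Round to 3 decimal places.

0.850

Var(S+P) = 2 + 2·0.15 = 2.300.
True-score variance = ρ_S + ρ_P + 2·0.15, so 0.774 = (0.63 + ρ_P + 0.30) / 2.300.
ρ_P = 0.774·2.300 − 0.63 − 0.30 = 0.850.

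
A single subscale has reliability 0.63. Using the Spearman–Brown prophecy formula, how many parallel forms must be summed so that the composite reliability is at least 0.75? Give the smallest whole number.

k ≥ ρ*(1−ρ₁)/(ρ₁(1−ρ*)) = 0.75·0.37 / (0.63·0.25) = 1.762.
Smallest integer k = 2.

2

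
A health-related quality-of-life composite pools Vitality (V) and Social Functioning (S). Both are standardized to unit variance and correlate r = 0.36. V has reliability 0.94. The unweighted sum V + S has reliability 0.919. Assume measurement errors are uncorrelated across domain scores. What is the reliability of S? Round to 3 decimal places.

0.840

Var(V+S) = 2 + 2·0.36 = 2.720.
True-score variance = ρ_V + ρ_S + 2·0.36, so 0.919 = (0.94 + ρ_S + 0.72) / 2.720.
ρ_S = 0.919·2.720 − 0.94 − 0.72 = 0.840.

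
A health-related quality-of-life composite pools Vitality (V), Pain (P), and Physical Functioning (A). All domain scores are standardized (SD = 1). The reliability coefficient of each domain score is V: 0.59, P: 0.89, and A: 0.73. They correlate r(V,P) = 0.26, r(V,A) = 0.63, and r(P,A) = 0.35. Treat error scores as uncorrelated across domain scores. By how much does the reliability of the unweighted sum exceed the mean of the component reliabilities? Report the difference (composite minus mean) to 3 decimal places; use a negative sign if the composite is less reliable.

Var(sum) = 3 + 2.48 = 5.48; true-score variance = 2.21 + 2.48 = 4.69; composite reliability = 0.8558.
Mean component reliability = 0.7367.
Difference = 0.8558 − 0.7367 = 0.119.

0.119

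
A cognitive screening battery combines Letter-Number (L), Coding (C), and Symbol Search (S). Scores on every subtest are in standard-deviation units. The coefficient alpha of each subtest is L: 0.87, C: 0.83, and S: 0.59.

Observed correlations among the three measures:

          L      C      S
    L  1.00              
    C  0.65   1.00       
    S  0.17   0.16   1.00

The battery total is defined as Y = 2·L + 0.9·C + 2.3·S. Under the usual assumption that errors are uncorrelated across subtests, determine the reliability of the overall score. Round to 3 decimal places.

Var(Y) = 2² + 0.9² + 2.3² + 2·[1.8·0.65 + 4.6·0.17 + 2.07·0.16] = 10.1 + 4.5664 = 14.6664.
Because errors are independent across components, Cov(Tᵢ,Tⱼ) = Cov(Xᵢ,Xⱼ); the off-diagonal part of the true-score variance is the same as above.
True-score variance = [2²·0.87 + 0.9²·0.83 + 2.3²·0.59] + 4.5664 = 7.2734 + 4.5664 = 11.8398.
Reliability = 11.8398 / 14.6664 = 0.807.

0.807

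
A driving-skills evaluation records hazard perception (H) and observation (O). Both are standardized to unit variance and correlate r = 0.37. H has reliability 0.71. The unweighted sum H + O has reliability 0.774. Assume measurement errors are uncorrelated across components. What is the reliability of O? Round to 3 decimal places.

0.671

Var(H+O) = 2 + 2·0.37 = 2.740.
True-score variance = ρ_H + ρ_O + 2·0.37, so 0.774 = (0.71 + ρ_O + 0.74) / 2.740.
ρ_O = 0.774·2.740 − 0.71 − 0.74 = 0.671.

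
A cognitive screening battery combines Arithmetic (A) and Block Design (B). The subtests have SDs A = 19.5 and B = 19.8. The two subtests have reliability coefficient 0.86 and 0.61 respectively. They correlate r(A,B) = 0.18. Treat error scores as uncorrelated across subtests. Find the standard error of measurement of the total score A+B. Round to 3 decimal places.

14.357

Var(total) = 772.29 + 138.996 = 911.286.
True-score variance = 566.159 + 138.996 = 705.155, so reliability = 0.7738.
Error variance = 911.286 − 705.155 = 206.131; SEM = √206.131 = 14.357.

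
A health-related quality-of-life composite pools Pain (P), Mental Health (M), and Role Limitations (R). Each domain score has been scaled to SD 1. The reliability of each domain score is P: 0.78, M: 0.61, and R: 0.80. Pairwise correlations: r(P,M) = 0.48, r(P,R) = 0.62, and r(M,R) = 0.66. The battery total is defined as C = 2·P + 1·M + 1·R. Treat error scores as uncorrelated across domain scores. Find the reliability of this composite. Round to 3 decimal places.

Var(C) = 2² + 1 + 1 + 2·[2·0.48 + 2·0.62 + 0.66] = 6 + 5.72 = 11.72.
Because errors are independent across components, Cov(Tᵢ,Tⱼ) = Cov(Xᵢ,Xⱼ); the off-diagonal part of the true-score variance is the same as above.
True-score variance = [2²·0.78 + 0.61 + 0.80] + 5.72 = 4.53 + 5.72 = 10.25.
Reliability = 10.25 / 11.72 = 0.875.

0.875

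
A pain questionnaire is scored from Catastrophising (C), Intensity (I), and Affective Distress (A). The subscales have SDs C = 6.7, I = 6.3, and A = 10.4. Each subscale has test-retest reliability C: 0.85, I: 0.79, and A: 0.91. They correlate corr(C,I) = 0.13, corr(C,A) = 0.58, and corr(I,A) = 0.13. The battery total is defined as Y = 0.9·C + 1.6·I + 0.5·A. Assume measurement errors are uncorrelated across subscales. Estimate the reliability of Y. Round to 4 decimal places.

Var(Y) = 0.9²·6.7² + 1.6²·6.3² + 0.5²·10.4² + 2·[1.44·6.7·6.3·0.13 + 0.45·6.7·10.4·0.58 + 0.8·6.3·10.4·0.13] = 165.007 + 65.8045 = 230.812.
Because errors are independent across components, Cov(Tᵢ,Tⱼ) = Cov(Xᵢ,Xⱼ); the off-diagonal part of the true-score variance is the same as above.
True-score variance = [0.9²·6.7²·0.85 + 1.6²·6.3²·0.79 + 0.5²·10.4²·0.91] + 65.8045 = 135.782 + 65.8045 = 201.587.
Reliability = 201.587 / 230.812 = 0.8734.

0.8734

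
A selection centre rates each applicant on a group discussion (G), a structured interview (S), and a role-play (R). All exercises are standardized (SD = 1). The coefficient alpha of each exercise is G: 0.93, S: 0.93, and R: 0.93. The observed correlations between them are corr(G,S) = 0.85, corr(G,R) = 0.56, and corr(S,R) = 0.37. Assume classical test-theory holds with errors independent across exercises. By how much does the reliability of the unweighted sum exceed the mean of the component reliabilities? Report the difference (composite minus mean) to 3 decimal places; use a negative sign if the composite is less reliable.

0.038

Var(sum) = 3 + 3.56 = 6.56; true-score variance = 2.79 + 3.56 = 6.35; composite reliability = 0.9680.
Mean component reliability = 0.9300.
Difference = 0.9680 − 0.9300 = 0.038.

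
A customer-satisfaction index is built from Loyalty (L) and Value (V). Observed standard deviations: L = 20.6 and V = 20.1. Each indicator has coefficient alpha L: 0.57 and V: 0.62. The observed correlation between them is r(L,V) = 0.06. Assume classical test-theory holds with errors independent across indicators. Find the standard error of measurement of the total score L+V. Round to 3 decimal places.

18.330

Var(total) = 828.37 + 49.6872 = 878.057.
True-score variance = 492.371 + 49.6872 = 542.059, so reliability = 0.6173.
Error variance = 878.057 − 542.059 = 335.999; SEM = √335.999 = 18.330.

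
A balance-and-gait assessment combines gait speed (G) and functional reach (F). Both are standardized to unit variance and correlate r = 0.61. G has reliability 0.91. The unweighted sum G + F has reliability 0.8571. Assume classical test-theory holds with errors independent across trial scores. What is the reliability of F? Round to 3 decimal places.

0.630

Var(G+F) = 2 + 2·0.61 = 3.220.
True-score variance = ρ_G + ρ_F + 2·0.61, so 0.8571 = (0.91 + ρ_F + 1.22) / 3.220.
ρ_F = 0.8571·3.220 − 0.91 − 1.22 = 0.630.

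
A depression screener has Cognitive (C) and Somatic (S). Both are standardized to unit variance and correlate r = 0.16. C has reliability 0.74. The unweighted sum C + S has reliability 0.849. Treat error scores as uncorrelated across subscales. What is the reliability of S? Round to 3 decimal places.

0.910

Var(C+S) = 2 + 2·0.16 = 2.320.
True-score variance = ρ_C + ρ_S + 2·0.16, so 0.849 = (0.74 + ρ_S + 0.32) / 2.320.
ρ_S = 0.849·2.320 − 0.74 − 0.32 = 0.910.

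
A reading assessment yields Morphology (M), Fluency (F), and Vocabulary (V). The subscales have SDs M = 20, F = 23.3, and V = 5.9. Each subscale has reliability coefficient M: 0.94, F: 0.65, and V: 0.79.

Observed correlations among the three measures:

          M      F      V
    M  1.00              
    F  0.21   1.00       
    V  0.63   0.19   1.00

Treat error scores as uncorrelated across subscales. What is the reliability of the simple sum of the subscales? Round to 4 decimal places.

0.8390

Var(M+F+V) = 20² + 23.3² + 5.9² + 2·[20·23.3·0.21 + 20·5.9·0.63 + 23.3·5.9·0.19] = 977.7 + 396.639 = 1374.34.
With uncorrelated errors the cross-covariances are all true-score covariance, so they carry over unchanged; only the diagonal terms shrink to ρᵢσᵢ².
True-score variance = [20²·0.94 + 23.3²·0.65 + 5.9²·0.79] + 396.639 = 756.378 + 396.639 = 1153.02.
Reliability = 1153.02 / 1374.34 = 0.8390.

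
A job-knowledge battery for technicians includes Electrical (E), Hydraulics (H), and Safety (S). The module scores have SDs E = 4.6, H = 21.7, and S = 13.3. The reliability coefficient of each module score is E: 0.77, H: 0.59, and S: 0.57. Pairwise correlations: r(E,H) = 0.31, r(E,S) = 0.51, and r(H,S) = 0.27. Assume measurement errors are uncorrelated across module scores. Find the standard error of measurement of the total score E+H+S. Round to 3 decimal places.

16.553

Var(total) = 668.94 + 280.141 = 949.081.
True-score variance = 394.946 + 280.141 = 675.087, so reliability = 0.7113.
Error variance = 949.081 − 675.087 = 273.994; SEM = √273.994 = 16.553.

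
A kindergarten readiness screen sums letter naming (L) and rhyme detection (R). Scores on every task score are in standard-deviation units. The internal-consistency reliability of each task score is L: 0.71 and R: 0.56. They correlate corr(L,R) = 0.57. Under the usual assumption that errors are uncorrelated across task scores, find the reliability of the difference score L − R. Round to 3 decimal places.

Var(L−R) = 1 + 1 − 2·0.57 = 2 − 1.14 = 0.86.
Because errors are independent across components, Cov(Tᵢ,Tⱼ) = Cov(Xᵢ,Xⱼ); the off-diagonal part of the true-score variance is the same as above.
True-score variance = [0.71 + 0.56] − 1.14 = 1.27 − 1.14 = 0.13.
Reliability = 0.13 / 0.86 = 0.151.

0.151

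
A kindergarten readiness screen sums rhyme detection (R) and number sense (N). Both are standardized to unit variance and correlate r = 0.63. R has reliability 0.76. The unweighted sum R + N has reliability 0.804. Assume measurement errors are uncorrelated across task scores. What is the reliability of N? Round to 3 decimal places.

0.601

Var(R+N) = 2 + 2·0.63 = 3.260.
True-score variance = ρ_R + ρ_N + 2·0.63, so 0.804 = (0.76 + ρ_N + 1.26) / 3.260.
ρ_N = 0.804·3.260 − 0.76 − 1.26 = 0.601.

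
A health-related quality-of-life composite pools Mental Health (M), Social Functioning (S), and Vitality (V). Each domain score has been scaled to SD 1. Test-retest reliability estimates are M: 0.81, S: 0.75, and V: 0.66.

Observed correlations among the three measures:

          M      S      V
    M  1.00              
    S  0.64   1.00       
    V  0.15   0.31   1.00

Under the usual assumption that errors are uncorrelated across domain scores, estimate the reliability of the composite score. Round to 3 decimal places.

Var(M+S+V) = 3 + 2·[0.64 + 0.15 + 0.31] = 3 + 2.2 = 5.2.
With uncorrelated errors the cross-covariances are all true-score covariance, so they carry over unchanged; only the diagonal terms shrink to ρᵢσᵢ².
True-score variance = [0.81 + 0.75 + 0.66] + 2.2 = 2.22 + 2.2 = 4.42.
Reliability = 4.42 / 5.2 = 0.850.

0.850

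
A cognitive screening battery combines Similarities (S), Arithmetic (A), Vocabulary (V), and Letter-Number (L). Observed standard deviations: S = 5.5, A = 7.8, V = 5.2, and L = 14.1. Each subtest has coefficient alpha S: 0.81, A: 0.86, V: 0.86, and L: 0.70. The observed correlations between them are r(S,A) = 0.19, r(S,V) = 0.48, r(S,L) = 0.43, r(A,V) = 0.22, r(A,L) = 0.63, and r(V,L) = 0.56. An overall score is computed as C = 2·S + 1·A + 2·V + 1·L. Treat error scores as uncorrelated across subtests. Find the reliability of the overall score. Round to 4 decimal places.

Var(C) = 2²·5.5² + 7.8² + 2²·5.2² + 14.1² + 2·[2·5.5·7.8·0.19 + 4·5.5·5.2·0.48 + 2·5.5·14.1·0.43 + 2·7.8·5.2·0.22 + 7.8·14.1·0.63 + 2·5.2·14.1·0.56] = 488.81 + 614.318 = 1103.13.
Because errors are independent across components, Cov(Tᵢ,Tⱼ) = Cov(Xᵢ,Xⱼ); the off-diagonal part of the true-score variance is the same as above.
True-score variance = [2²·5.5²·0.81 + 7.8²·0.86 + 2²·5.2²·0.86 + 14.1²·0.70] + 614.318 = 382.517 + 614.318 = 996.835.
Reliability = 996.835 / 1103.13 = 0.9036.

0.9036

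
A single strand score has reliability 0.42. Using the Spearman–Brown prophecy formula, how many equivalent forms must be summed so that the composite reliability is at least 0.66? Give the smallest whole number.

3

k ≥ ρ*(1−ρ₁)/(ρ₁(1−ρ*)) = 0.66·0.58 / (0.42·0.34) = 2.681.
Smallest integer k = 3.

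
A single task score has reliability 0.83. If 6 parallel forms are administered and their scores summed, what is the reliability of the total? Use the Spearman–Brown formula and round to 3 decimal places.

0.967

ρ_k = kρ / (1 + (k−1)ρ) = 6·0.83 / (1 + 5·0.83) = 4.980 / 5.150 = 0.967.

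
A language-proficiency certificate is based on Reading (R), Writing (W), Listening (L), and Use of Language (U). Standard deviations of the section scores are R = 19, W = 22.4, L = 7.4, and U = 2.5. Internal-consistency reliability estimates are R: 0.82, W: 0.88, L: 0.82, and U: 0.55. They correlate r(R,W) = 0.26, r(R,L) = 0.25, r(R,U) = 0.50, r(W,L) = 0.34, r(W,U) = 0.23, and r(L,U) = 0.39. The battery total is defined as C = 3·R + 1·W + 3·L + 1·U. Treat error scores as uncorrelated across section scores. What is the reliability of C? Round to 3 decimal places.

Var(C) = 3²·19² + 22.4² + 3²·7.4² + 2.5² + 2·[3·19·22.4·0.26 + 9·19·7.4·0.25 + 3·19·2.5·0.50 + 3·22.4·7.4·0.34 + 22.4·2.5·0.23 + 3·7.4·2.5·0.39] = 4249.85 + 1846.34 = 6096.19.
With uncorrelated errors the cross-covariances are all true-score covariance, so they carry over unchanged; only the diagonal terms shrink to ρᵢσᵢ².
True-score variance = [3²·19²·0.82 + 22.4²·0.88 + 3²·7.4²·0.82 + 2.5²·0.55] + 1846.34 = 3513.3 + 1846.34 = 5359.63.
Reliability = 5359.63 / 6096.19 = 0.879.

0.879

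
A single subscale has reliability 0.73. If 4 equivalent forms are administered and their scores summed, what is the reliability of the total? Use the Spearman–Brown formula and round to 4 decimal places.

ρ_k = kρ / (1 + (k−1)ρ) = 4·0.73 / (1 + 3·0.73) = 2.920 / 3.190 = 0.9154.

0.9154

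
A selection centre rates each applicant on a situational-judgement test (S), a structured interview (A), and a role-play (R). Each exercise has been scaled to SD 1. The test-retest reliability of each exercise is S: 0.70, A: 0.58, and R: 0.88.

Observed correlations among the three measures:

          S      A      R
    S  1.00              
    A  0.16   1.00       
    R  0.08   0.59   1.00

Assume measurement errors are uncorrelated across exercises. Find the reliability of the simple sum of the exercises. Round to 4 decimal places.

Var(S+A+R) = 3 + 2·[0.16 + 0.08 + 0.59] = 3 + 1.66 = 4.66.
Under uncorrelated errors the observed covariances equal the true-score covariances, so only the own-variance terms attenuate.
True-score variance = [0.70 + 0.58 + 0.88] + 1.66 = 2.16 + 1.66 = 3.82.
Reliability = 3.82 / 4.66 = 0.8197.

0.8197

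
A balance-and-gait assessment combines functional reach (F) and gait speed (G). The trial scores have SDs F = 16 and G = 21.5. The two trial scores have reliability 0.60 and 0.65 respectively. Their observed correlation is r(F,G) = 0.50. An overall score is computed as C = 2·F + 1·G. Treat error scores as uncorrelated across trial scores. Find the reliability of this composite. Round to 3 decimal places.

0.737

Var(C) = 2²·16² + 21.5² + 2·[2·16·21.5·0.50] = 1486.25 + 688 = 2174.25.
Because errors are independent across components, Cov(Tᵢ,Tⱼ) = Cov(Xᵢ,Xⱼ); the off-diagonal part of the true-score variance is the same as above.
True-score variance = [2²·16²·0.60 + 21.5²·0.65] + 688 = 914.862 + 688 = 1602.86.
Reliability = 1602.86 / 2174.25 = 0.737.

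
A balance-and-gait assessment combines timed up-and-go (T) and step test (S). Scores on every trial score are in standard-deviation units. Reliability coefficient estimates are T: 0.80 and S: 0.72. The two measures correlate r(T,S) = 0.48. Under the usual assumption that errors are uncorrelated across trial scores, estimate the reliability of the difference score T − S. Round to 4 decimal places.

Var(T−S) = 1 + 1 − 2·0.48 = 2 − 0.96 = 1.04.
Under uncorrelated errors the observed covariances equal the true-score covariances, so only the own-variance terms attenuate.
True-score variance = [0.80 + 0.72] − 0.96 = 1.52 − 0.96 = 0.56.
Reliability = 0.56 / 1.04 = 0.5385.

0.5385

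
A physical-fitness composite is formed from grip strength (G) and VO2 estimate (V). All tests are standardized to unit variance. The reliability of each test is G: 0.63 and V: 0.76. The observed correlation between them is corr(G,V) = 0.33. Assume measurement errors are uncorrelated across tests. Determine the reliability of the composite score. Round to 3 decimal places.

0.771

Var(G+V) = 2 + 2·[0.33] = 2 + 0.66 = 2.66.
With uncorrelated errors the cross-covariances are all true-score covariance, so they carry over unchanged; only the diagonal terms shrink to ρᵢσᵢ².
True-score variance = [0.63 + 0.76] + 0.66 = 1.39 + 0.66 = 2.05.
Reliability = 2.05 / 2.66 = 0.771.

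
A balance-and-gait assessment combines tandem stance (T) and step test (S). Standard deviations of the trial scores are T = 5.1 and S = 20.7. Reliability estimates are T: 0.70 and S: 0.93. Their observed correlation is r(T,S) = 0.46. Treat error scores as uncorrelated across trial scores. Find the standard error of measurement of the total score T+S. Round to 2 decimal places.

Var(total) = 454.5 + 97.1244 = 551.624.
True-score variance = 416.703 + 97.1244 = 513.827, so reliability = 0.9315.
Error variance = 551.624 − 513.827 = 37.7973; SEM = √37.7973 = 6.15.

6.15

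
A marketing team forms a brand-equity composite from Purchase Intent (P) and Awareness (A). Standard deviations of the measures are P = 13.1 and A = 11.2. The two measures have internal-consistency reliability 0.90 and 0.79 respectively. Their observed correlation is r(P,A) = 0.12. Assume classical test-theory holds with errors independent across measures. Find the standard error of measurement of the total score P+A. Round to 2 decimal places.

Var(total) = 297.05 + 35.2128 = 332.263.
True-score variance = 253.547 + 35.2128 = 288.759, so reliability = 0.8691.
Error variance = 332.263 − 288.759 = 43.5034; SEM = √43.5034 = 6.60.

6.60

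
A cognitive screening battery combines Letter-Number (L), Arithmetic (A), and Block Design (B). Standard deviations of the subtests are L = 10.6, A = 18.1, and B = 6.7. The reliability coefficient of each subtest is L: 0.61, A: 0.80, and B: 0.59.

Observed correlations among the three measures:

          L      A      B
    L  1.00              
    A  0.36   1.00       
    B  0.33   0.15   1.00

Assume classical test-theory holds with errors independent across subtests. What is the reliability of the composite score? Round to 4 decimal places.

Var(L+A+B) = 10.6² + 18.1² + 6.7² + 2·[10.6·18.1·0.36 + 10.6·6.7·0.33 + 18.1·6.7·0.15] = 484.86 + 221.393 = 706.253.
With uncorrelated errors the cross-covariances are all true-score covariance, so they carry over unchanged; only the diagonal terms shrink to ρᵢσᵢ².
True-score variance = [10.6²·0.61 + 18.1²·0.80 + 6.7²·0.59] + 221.393 = 357.113 + 221.393 = 578.506.
Reliability = 578.506 / 706.253 = 0.8191.

0.8191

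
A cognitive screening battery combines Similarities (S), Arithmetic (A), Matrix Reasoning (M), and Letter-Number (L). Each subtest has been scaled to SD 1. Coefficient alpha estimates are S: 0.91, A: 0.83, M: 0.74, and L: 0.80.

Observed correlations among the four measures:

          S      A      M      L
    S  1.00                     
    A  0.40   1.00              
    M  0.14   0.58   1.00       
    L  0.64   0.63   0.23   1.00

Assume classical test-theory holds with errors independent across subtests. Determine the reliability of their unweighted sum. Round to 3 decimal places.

0.922

Var(S+A+M+L) = 4 + 2·[0.40 + 0.14 + 0.64 + 0.58 + 0.63 + 0.23] = 4 + 5.24 = 9.24.
Because errors are independent across components, Cov(Tᵢ,Tⱼ) = Cov(Xᵢ,Xⱼ); the off-diagonal part of the true-score variance is the same as above.
True-score variance = [0.91 + 0.83 + 0.74 + 0.80] + 5.24 = 3.28 + 5.24 = 8.52.
Reliability = 8.52 / 9.24 = 0.922.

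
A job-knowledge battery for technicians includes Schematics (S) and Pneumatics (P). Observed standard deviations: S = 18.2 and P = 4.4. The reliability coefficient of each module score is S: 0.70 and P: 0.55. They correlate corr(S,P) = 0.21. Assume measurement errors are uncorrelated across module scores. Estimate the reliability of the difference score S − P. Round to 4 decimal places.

0.6590

Var(S−P) = 18.2² + 4.4² − 2·18.2·4.4·0.21 = 350.6 − 33.6336 = 316.966.
With uncorrelated errors the cross-covariances are all true-score covariance, so they carry over unchanged; only the diagonal terms shrink to ρᵢσᵢ².
True-score variance = [18.2²·0.70 + 4.4²·0.55] − 33.6336 = 242.516 − 33.6336 = 208.882.
Reliability = 208.882 / 316.966 = 0.6590.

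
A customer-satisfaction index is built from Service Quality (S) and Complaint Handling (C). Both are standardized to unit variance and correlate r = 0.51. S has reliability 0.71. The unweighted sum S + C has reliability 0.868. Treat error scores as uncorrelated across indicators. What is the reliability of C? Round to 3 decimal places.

0.891

Var(S+C) = 2 + 2·0.51 = 3.020.
True-score variance = ρ_S + ρ_C + 2·0.51, so 0.868 = (0.71 + ρ_C + 1.02) / 3.020.
ρ_C = 0.868·3.020 − 0.71 − 1.02 = 0.891.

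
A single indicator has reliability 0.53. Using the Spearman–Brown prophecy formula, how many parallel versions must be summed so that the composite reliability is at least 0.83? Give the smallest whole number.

5

k ≥ ρ*(1−ρ₁)/(ρ₁(1−ρ*)) = 0.83·0.47 / (0.53·0.17) = 4.330.
Smallest integer k = 5.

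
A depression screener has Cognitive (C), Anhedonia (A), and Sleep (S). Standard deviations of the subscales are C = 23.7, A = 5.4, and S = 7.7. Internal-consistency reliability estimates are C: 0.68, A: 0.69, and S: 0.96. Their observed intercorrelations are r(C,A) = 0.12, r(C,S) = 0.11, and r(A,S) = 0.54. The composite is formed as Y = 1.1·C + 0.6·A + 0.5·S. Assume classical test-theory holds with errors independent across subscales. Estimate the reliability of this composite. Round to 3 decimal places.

0.709

Var(Y) = 1.1²·23.7² + 0.6²·5.4² + 0.5²·7.7² + 2·[0.66·23.7·5.4·0.12 + 0.55·23.7·7.7·0.11 + 0.3·5.4·7.7·0.54] = 704.965 + 55.8252 = 760.79.
With uncorrelated errors the cross-covariances are all true-score covariance, so they carry over unchanged; only the diagonal terms shrink to ρᵢσᵢ².
True-score variance = [1.1²·23.7²·0.68 + 0.6²·5.4²·0.69 + 0.5²·7.7²·0.96] + 55.8252 = 483.631 + 55.8252 = 539.457.
Reliability = 539.457 / 760.79 = 0.709.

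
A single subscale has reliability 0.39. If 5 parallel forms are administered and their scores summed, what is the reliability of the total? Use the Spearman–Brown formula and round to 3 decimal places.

ρ_k = kρ / (1 + (k−1)ρ) = 5·0.39 / (1 + 4·0.39) = 1.950 / 2.560 = 0.762.

0.762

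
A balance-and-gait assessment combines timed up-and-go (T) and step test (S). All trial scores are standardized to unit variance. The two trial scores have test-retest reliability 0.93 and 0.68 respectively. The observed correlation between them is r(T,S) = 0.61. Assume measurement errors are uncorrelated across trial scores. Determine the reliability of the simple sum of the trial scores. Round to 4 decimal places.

Var(T+S) = 2 + 2·[0.61] = 2 + 1.22 = 3.22.
Because errors are independent across components, Cov(Tᵢ,Tⱼ) = Cov(Xᵢ,Xⱼ); the off-diagonal part of the true-score variance is the same as above.
True-score variance = [0.93 + 0.68] + 1.22 = 1.61 + 1.22 = 2.83.
Reliability = 2.83 / 3.22 = 0.8789.

0.8789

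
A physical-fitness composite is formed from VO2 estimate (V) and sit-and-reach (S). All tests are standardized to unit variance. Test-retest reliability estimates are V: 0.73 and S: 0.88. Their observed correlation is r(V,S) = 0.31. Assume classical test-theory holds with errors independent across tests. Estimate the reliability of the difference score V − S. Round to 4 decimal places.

Var(V−S) = 1 + 1 − 2·0.31 = 2 − 0.62 = 1.38.
Under uncorrelated errors the observed covariances equal the true-score covariances, so only the own-variance terms attenuate.
True-score variance = [0.73 + 0.88] − 0.62 = 1.61 − 0.62 = 0.99.
Reliability = 0.99 / 1.38 = 0.7174.

0.7174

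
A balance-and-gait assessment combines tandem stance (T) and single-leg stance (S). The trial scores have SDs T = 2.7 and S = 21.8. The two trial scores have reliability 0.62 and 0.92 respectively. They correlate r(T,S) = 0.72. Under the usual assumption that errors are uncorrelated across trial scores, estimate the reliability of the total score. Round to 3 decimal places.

Var(T+S) = 2.7² + 21.8² + 2·[2.7·21.8·0.72] = 482.53 + 84.7584 = 567.288.
Under uncorrelated errors the observed covariances equal the true-score covariances, so only the own-variance terms attenuate.
True-score variance = [2.7²·0.62 + 21.8²·0.92] + 84.7584 = 441.741 + 84.7584 = 526.499.
Reliability = 526.499 / 567.288 = 0.928.

0.928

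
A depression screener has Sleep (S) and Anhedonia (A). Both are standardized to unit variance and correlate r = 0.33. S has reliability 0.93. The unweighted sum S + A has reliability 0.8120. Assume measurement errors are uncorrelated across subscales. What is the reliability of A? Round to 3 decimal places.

0.570

Var(S+A) = 2 + 2·0.33 = 2.660.
True-score variance = ρ_S + ρ_A + 2·0.33, so 0.8120 = (0.93 + ρ_A + 0.66) / 2.660.
ρ_A = 0.8120·2.660 − 0.93 − 0.66 = 0.570.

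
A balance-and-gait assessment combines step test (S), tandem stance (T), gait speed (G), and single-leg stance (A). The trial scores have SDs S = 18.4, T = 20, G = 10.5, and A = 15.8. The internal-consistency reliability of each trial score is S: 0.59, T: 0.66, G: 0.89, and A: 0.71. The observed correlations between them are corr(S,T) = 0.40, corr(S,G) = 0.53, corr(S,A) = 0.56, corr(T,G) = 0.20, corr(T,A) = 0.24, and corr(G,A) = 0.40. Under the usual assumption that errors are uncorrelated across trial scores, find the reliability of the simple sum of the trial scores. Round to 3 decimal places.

0.843

Var(S+T+G+A) = 18.4² + 20² + 10.5² + 15.8² + 2·[18.4·20·0.40 + 18.4·10.5·0.53 + 18.4·15.8·0.56 + 20·10.5·0.20 + 20·15.8·0.24 + 10.5·15.8·0.40] = 1098.45 + 1193.2 = 2291.65.
Because errors are independent across components, Cov(Tᵢ,Tⱼ) = Cov(Xᵢ,Xⱼ); the off-diagonal part of the true-score variance is the same as above.
True-score variance = [18.4²·0.59 + 20²·0.66 + 10.5²·0.89 + 15.8²·0.71] + 1193.2 = 739.117 + 1193.2 = 1932.32.
Reliability = 1932.32 / 2291.65 = 0.843.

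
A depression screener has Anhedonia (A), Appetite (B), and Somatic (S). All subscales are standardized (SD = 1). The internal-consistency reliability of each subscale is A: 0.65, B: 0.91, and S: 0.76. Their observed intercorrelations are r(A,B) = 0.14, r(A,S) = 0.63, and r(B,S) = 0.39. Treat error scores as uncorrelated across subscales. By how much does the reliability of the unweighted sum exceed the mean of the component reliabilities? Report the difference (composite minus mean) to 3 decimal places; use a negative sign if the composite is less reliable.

Var(sum) = 3 + 2.32 = 5.32; true-score variance = 2.32 + 2.32 = 4.64; composite reliability = 0.8722.
Mean component reliability = 0.7733.
Difference = 0.8722 − 0.7733 = 0.099.

0.099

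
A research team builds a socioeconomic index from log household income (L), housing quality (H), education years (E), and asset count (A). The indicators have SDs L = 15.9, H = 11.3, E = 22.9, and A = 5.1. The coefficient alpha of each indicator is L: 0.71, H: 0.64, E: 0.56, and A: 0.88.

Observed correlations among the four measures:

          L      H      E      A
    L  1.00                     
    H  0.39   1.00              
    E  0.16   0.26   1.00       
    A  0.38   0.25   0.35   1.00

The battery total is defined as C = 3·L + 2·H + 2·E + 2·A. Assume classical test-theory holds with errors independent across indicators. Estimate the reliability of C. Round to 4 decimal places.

0.7742

Var(C) = 3²·15.9² + 2²·11.3² + 2²·22.9² + 2²·5.1² + 2·[6·15.9·11.3·0.39 + 6·15.9·22.9·0.16 + 6·15.9·5.1·0.38 + 4·11.3·22.9·0.26 + 4·11.3·5.1·0.25 + 4·22.9·5.1·0.35] = 4987.73 + 2890.23 = 7877.96.
With uncorrelated errors the cross-covariances are all true-score covariance, so they carry over unchanged; only the diagonal terms shrink to ρᵢσᵢ².
True-score variance = [3²·15.9²·0.71 + 2²·11.3²·0.64 + 2²·22.9²·0.56 + 2²·5.1²·0.88] + 2890.23 = 3208.58 + 2890.23 = 6098.81.
Reliability = 6098.81 / 7877.96 = 0.7742.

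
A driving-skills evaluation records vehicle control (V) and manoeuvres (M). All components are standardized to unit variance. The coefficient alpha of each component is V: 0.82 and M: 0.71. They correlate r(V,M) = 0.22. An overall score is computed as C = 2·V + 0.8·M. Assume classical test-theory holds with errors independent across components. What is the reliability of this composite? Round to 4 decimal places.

Var(C) = 2² + 0.8² + 2·[1.6·0.22] = 4.64 + 0.704 = 5.344.
Because errors are independent across components, Cov(Tᵢ,Tⱼ) = Cov(Xᵢ,Xⱼ); the off-diagonal part of the true-score variance is the same as above.
True-score variance = [2²·0.82 + 0.8²·0.71] + 0.704 = 3.7344 + 0.704 = 4.4384.
Reliability = 4.4384 / 5.344 = 0.8305.

0.8305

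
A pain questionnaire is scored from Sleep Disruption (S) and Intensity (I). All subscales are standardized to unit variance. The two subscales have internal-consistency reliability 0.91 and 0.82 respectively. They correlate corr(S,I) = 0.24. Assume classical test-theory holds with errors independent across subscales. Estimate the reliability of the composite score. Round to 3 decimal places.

0.891

Var(S+I) = 2 + 2·[0.24] = 2 + 0.48 = 2.48.
With uncorrelated errors the cross-covariances are all true-score covariance, so they carry over unchanged; only the diagonal terms shrink to ρᵢσᵢ².
True-score variance = [0.91 + 0.82] + 0.48 = 1.73 + 0.48 = 2.21.
Reliability = 2.21 / 2.48 = 0.891.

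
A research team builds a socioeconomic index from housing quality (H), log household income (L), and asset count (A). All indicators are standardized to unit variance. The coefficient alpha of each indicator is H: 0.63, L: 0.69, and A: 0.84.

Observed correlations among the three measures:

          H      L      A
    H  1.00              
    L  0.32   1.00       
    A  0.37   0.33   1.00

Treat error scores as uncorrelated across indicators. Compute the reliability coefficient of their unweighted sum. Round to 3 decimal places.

Var(H+L+A) = 3 + 2·[0.32 + 0.37 + 0.33] = 3 + 2.04 = 5.04.
Because errors are independent across components, Cov(Tᵢ,Tⱼ) = Cov(Xᵢ,Xⱼ); the off-diagonal part of the true-score variance is the same as above.
True-score variance = [0.63 + 0.69 + 0.84] + 2.04 = 2.16 + 2.04 = 4.2.
Reliability = 4.2 / 5.04 = 0.833.

0.833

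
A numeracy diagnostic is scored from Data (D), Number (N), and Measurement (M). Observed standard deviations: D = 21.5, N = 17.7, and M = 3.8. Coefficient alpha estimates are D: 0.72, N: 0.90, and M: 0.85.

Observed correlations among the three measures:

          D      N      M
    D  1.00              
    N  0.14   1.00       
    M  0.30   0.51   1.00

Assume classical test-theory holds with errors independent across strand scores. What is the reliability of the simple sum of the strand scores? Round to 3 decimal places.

Var(D+N+M) = 21.5² + 17.7² + 3.8² + 2·[21.5·17.7·0.14 + 21.5·3.8·0.30 + 17.7·3.8·0.51] = 789.98 + 224.179 = 1014.16.
With uncorrelated errors the cross-covariances are all true-score covariance, so they carry over unchanged; only the diagonal terms shrink to ρᵢσᵢ².
True-score variance = [21.5²·0.72 + 17.7²·0.90 + 3.8²·0.85] + 224.179 = 627.055 + 224.179 = 851.234.
Reliability = 851.234 / 1014.16 = 0.839.

0.839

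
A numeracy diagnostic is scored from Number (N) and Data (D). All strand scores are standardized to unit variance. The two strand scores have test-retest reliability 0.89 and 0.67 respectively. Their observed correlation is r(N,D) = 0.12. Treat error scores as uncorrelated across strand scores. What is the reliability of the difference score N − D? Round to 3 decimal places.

0.750

Var(N−D) = 1 + 1 − 2·0.12 = 2 − 0.24 = 1.76.
Under uncorrelated errors the observed covariances equal the true-score covariances, so only the own-variance terms attenuate.
True-score variance = [0.89 + 0.67] − 0.24 = 1.56 − 0.24 = 1.32.
Reliability = 1.32 / 1.76 = 0.750.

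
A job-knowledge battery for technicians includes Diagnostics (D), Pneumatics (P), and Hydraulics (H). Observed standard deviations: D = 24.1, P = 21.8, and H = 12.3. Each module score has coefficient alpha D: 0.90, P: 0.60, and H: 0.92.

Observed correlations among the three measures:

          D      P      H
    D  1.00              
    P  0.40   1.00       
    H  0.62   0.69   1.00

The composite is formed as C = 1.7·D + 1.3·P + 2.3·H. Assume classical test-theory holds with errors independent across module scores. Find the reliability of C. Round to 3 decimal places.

0.918

Var(C) = 1.7²·24.1² + 1.3²·21.8² + 2.3²·12.3² + 2·[2.21·24.1·21.8·0.40 + 3.91·24.1·12.3·0.62 + 2.99·21.8·12.3·0.69] = 3282.02 + 3472.48 = 6754.5.
With uncorrelated errors the cross-covariances are all true-score covariance, so they carry over unchanged; only the diagonal terms shrink to ρᵢσᵢ².
True-score variance = [1.7²·24.1²·0.90 + 1.3²·21.8²·0.60 + 2.3²·12.3²·0.92] + 3472.48 = 2728.88 + 3472.48 = 6201.36.
Reliability = 6201.36 / 6754.5 = 0.918.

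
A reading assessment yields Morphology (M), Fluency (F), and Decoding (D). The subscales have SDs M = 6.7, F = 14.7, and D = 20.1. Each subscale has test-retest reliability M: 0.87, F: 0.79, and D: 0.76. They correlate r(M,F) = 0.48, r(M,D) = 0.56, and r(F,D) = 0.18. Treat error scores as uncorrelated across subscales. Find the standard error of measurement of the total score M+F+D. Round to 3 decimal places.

12.173

Var(total) = 664.99 + 351.75 = 1016.74.
True-score variance = 516.813 + 351.75 = 868.563, so reliability = 0.8543.
Error variance = 1016.74 − 868.563 = 148.177; SEM = √148.177 = 12.173.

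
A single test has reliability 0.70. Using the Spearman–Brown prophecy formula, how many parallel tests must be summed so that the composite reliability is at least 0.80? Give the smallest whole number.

k ≥ ρ*(1−ρ₁)/(ρ₁(1−ρ*)) = 0.80·0.30 / (0.70·0.20) = 1.714.
Smallest integer k = 2.

2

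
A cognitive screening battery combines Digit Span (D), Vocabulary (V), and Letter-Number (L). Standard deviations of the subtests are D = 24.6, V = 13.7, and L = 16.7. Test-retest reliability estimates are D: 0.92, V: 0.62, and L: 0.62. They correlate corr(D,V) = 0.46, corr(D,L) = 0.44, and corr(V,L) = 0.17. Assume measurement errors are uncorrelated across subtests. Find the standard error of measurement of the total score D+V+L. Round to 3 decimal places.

Var(total) = 1071.74 + 749.369 = 1821.11.
True-score variance = 846.027 + 749.369 = 1595.4, so reliability = 0.8761.
Error variance = 1821.11 − 1595.4 = 225.713; SEM = √225.713 = 15.024.

15.024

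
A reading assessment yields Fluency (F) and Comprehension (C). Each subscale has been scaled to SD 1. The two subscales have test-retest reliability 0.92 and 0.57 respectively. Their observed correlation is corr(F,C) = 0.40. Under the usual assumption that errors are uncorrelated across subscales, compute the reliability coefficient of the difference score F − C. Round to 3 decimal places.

Var(F−C) = 1 + 1 − 2·0.40 = 2 − 0.8 = 1.2.
Under uncorrelated errors the observed covariances equal the true-score covariances, so only the own-variance terms attenuate.
True-score variance = [0.92 + 0.57] − 0.8 = 1.49 − 0.8 = 0.69.
Reliability = 0.69 / 1.2 = 0.575.

0.575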